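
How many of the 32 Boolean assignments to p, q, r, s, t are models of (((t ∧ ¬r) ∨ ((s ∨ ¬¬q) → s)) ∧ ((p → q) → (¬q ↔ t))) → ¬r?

24

Initial set: {((((t ∧ ¬r) ∨ ((s ∨ ¬¬q) → s)) ∧ ((p → q) → (¬q ↔ t))) → ¬r)}.
((((t ∧ ¬r) ∨ ((s ∨ ¬¬q) → s)) ∧ ((p → q) → (¬q ↔ t))) → ¬r): β-rule — branch into ¬(((t ∧ ¬r) ∨ ((s ∨ ¬¬q) → s)) ∧ ((p → q) → (¬q ↔ t)))  //  ¬r.
  branch 1 (add ¬(((t ∧ ¬r) ∨ ((s ∨ ¬¬q) → s)) ∧ ((p → q) → (¬q ↔ t)))):
    ¬(((t ∧ ¬r) ∨ ((s ∨ ¬¬q) → s)) ∧ ((p → q) → (¬q ↔ t))): β-rule — branch into ¬((t ∧ ¬r) ∨ ((s ∨ ¬¬q) → s))  //  ¬((p → q) → (¬q ↔ t)).
      branch 1.1 (add ¬((t ∧ ¬r) ∨ ((s ∨ ¬¬q) → s))):
        ¬((t ∧ ¬r) ∨ ((s ∨ ¬¬q) → s)): α-rule — add ¬(t ∧ ¬r), ¬((s ∨ ¬¬q) → s).
        ¬((s ∨ ¬¬q) → s): α-rule — add (s ∨ ¬¬q), ¬s.
        ¬(t ∧ ¬r): β-rule — branch into ¬t  //  ¬¬r.
          branch 1.1.1 (add ¬t):
            (s ∨ ¬¬q): β-rule — branch into s  //  ¬¬q.
              branch 1.1.1.1 (add s):
                × closes — contains both s and ¬s.
              branch 1.1.1.2 (add ¬¬q):
                ¬¬q: drop double negation, giving q.
                ○ open, literals {q=T, s=F, t=F}.
          branch 1.1.2 (add ¬¬r):
            (s ∨ ¬¬q): β-rule — branch into s  //  ¬¬q.
              branch 1.1.2.1 (add s):
                × closes — contains both s and ¬s.
              branch 1.1.2.2 (add ¬¬q):
                ¬¬q: drop double negation, giving q.
                ○ open, literals {q=T, r=T, s=F}.
      branch 1.2 (add ¬((p → q) → (¬q ↔ t))):
        ¬((p → q) → (¬q ↔ t)): α-rule — add (p → q), ¬(¬q ↔ t).
        (p → q): β-rule — branch into ¬p  //  q.
          branch 1.2.1 (add ¬p):
            ¬(¬q ↔ t): β-rule — branch into ¬q, ¬t  //  ¬¬q, t.
              branch 1.2.1.1 (add ¬q, ¬t):
                ○ open, literals {p=F, q=F, t=F}.
              branch 1.2.1.2 (add ¬¬q, t):
                ○ open, literals {p=F, q=T, t=T}.
          branch 1.2.2 (add q):
            ¬(¬q ↔ t): β-rule — branch into ¬q, ¬t  //  ¬¬q, t.
              branch 1.2.2.1 (add ¬q, ¬t):
                × closes — contains both q and ¬q.
              branch 1.2.2.2 (add ¬¬q, t):
                ○ open, literals {q=T, t=T}.
  branch 2 (add ¬r):
    ○ open, literals {r=F}.
3 branches closed, 6 open.
Each open branch fixes some atoms; the unmentioned ones are free. Counting distinct full assignments: branch {q=T, s=F, t=F} (p, r) contributes 4 new; branch {q=T, r=T, s=F} (p, t) contributes 2 new; branch {p=F, q=F, t=F} (r, s) contributes 4 new; branch {p=F, q=T, t=T} (r, s) contributes 3 new; branch {q=T, t=T} (p, r, s) contributes 3 new; branch {r=F} (p, q, s, t) contributes 8 new. Total: 24.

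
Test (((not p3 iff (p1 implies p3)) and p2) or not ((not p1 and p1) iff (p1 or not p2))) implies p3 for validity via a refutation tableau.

Not valid

Assume the negation and expand:
Initial set: {F ((((not p3 iff (p1 implies p3)) and p2) or not ((not p1 and p1) iff (p1 or not p2))) implies p3)}.
F ((((not p3 iff (p1 implies p3)) and p2) or not ((not p1 and p1) iff (p1 or not p2))) implies p3): α-rule — add T (((not p3 iff (p1 implies p3)) and p2) or not ((not p1 and p1) iff (p1 or not p2))), F p3.
T (((not p3 iff (p1 implies p3)) and p2) or not ((not p1 and p1) iff (p1 or not p2))): β-rule — branch into T ((not p3 iff (p1 implies p3)) and p2)  //  T not ((not p1 and p1) iff (p1 or not p2)).
  branch 1 (add T ((not p3 iff (p1 implies p3)) and p2)):
    T ((not p3 iff (p1 implies p3)) and p2): α-rule — add T (not p3 iff (p1 implies p3)), T p2.
    T (not p3 iff (p1 implies p3)): β-rule — branch into T not p3, T (p1 implies p3)  //  F not p3, F (p1 implies p3).
      branch 1.1 (add T not p3, T (p1 implies p3)):
        T (p1 implies p3): β-rule — branch into F p1  //  T p3.
          branch 1.1.1 (add F p1):
            ○ open, literals {p1=0, p2=1, p3=0}.
          branch 1.1.2 (add T p3):
            × closes — contains both p3 and not p3.
      branch 1.2 (add F not p3, F (p1 implies p3)):
        × closes — contains both p3 and not p3.
  branch 2 (add T not ((not p1 and p1) iff (p1 or not p2))):
    T not ((not p1 and p1) iff (p1 or not p2)): β-rule — branch into T (not p1 and p1), F (p1 or not p2)  //  F (not p1 and p1), T (p1 or not p2).
      branch 2.1 (add T (not p1 and p1), F (p1 or not p2)):
        T (not p1 and p1): α-rule — add T not p1, T p1.
        × closes — contains both p1 and not p1.
      branch 2.2 (add F (not p1 and p1), T (p1 or not p2)):
        F (not p1 and p1): β-rule — branch into F not p1  //  F p1.
          branch 2.2.1 (add F not p1):
            T (p1 or not p2): β-rule — branch into T p1  //  T not p2.
              branch 2.2.1.1 (add T p1):
                ○ open, literals {p1=1, p3=0}.
              branch 2.2.1.2 (add T not p2):
                ○ open, literals {p1=1, p2=0, p3=0}.
          branch 2.2.2 (add F p1):
            T (p1 or not p2): β-rule — branch into T p1  //  T not p2.
              branch 2.2.2.1 (add T p1):
                × closes — contains both p1 and not p1.
              branch 2.2.2.2 (add T not p2):
                ○ open, literals {p1=0, p2=0, p3=0}.
4 branches closed, 4 open.
An open branch gives a countermodel: p1=0, p2=1, p3=0 (unmentioned atoms arbitrary); under it the original formula is false.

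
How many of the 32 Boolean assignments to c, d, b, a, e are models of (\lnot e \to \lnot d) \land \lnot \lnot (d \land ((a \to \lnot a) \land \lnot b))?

2

Initial set: {((\lnot e \to \lnot d) \land \lnot \lnot (d \land ((a \to \lnot a) \land \lnot b)))}.
((\lnot e \to \lnot d) \land \lnot \lnot (d \land ((a \to \lnot a) \land \lnot b))): α-rule — add (\lnot e \to \lnot d), \lnot \lnot (d \land ((a \to \lnot a) \land \lnot b)).
\lnot \lnot (d \land ((a \to \lnot a) \land \lnot b)): drop double negation, giving (d \land ((a \to \lnot a) \land \lnot b)).
(d \land ((a \to \lnot a) \land \lnot b)): α-rule — add d, ((a \to \lnot a) \land \lnot b).
((a \to \lnot a) \land \lnot b): α-rule — add (a \to \lnot a), \lnot b.
(\lnot e \to \lnot d): β-rule — branch into \lnot \lnot e  //  \lnot d.
  branch 1 (add \lnot \lnot e):
    (a \to \lnot a): β-rule — branch into \lnot a  //  \lnot a.
      branch 1.1 (add \lnot a):
        ○ open, literals {a=0, b=0, d=1, e=1}.
      branch 1.2 (add \lnot a):
        ○ open, literals {a=0, b=0, d=1, e=1}.
  branch 2 (add \lnot d):
    × closes — contains both d and \lnot d.
1 branch closed, 2 open.
Each open branch fixes some atoms; the unmentioned ones are free. Counting distinct full assignments: branch {a=0, b=0, d=1, e=1} (c) contributes 2 new; branch {a=0, b=0, d=1, e=1} (c) contributes 0 new. Total: 2.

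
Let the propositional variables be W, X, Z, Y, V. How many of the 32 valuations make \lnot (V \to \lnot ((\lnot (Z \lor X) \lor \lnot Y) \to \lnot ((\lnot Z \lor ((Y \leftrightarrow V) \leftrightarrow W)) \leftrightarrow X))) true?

12

Initial set: {\lnot (V \to \lnot ((\lnot (Z \lor X) \lor \lnot Y) \to \lnot ((\lnot Z \lor ((Y \leftrightarrow V) \leftrightarrow W)) \leftrightarrow X)))}.
\lnot (V \to \lnot ((\lnot (Z \lor X) \lor \lnot Y) \to \lnot ((\lnot Z \lor ((Y \leftrightarrow V) \leftrightarrow W)) \leftrightarrow X))): α-rule — add V, \lnot \lnot ((\lnot (Z \lor X) \lor \lnot Y) \to \lnot ((\lnot Z \lor ((Y \leftrightarrow V) \leftrightarrow W)) \leftrightarrow X)).
\lnot \lnot ((\lnot (Z \lor X) \lor \lnot Y) \to \lnot ((\lnot Z \lor ((Y \leftrightarrow V) \leftrightarrow W)) \leftrightarrow X)): β-rule — branch into \lnot (\lnot (Z \lor X) \lor \lnot Y)  //  \lnot ((\lnot Z \lor ((Y \leftrightarrow V) \leftrightarrow W)) \leftrightarrow X).
  branch 1 (add \lnot (\lnot (Z \lor X) \lor \lnot Y)):
    \lnot (\lnot (Z \lor X) \lor \lnot Y): α-rule — add \lnot \lnot (Z \lor X), \lnot \lnot Y.
    \lnot \lnot (Z \lor X): β-rule — branch into Z  //  X.
      branch 1.1 (add Z):
        ○ open, literals {V=1, Y=1, Z=1}.
      branch 1.2 (add X):
        ○ open, literals {V=1, X=1, Y=1}.
  branch 2 (add \lnot ((\lnot Z \lor ((Y \leftrightarrow V) \leftrightarrow W)) \leftrightarrow X)):
    \lnot ((\lnot Z \lor ((Y \leftrightarrow V) \leftrightarrow W)) \leftrightarrow X): β-rule — branch into (\lnot Z \lor ((Y \leftrightarrow V) \leftrightarrow W)), \lnot X  //  \lnot (\lnot Z \lor ((Y \leftrightarrow V) \leftrightarrow W)), X.
      branch 2.1 (add (\lnot Z \lor ((Y \leftrightarrow V) \leftrightarrow W)), \lnot X):
        (\lnot Z \lor ((Y \leftrightarrow V) \leftrightarrow W)): β-rule — branch into \lnot Z  //  ((Y \leftrightarrow V) \leftrightarrow W).
          branch 2.1.1 (add \lnot Z):
            ○ open, literals {V=1, X=0, Z=0}.
          branch 2.1.2 (add ((Y \leftrightarrow V) \leftrightarrow W)):
            ((Y \leftrightarrow V) \leftrightarrow W): β-rule — branch into (Y \leftrightarrow V), W  //  \lnot (Y \leftrightarrow V), \lnot W.
              branch 2.1.2.1 (add (Y \leftrightarrow V), W):
                (Y \leftrightarrow V): β-rule — branch into Y, V  //  \lnot Y, \lnot V.
                  branch 2.1.2.1.1 (add Y, V):
                    ○ open, literals {V=1, W=1, X=0, Y=1}.
                  branch 2.1.2.1.2 (add \lnot Y, \lnot V):
                    × closes — contains both V and \lnot V.
              branch 2.1.2.2 (add \lnot (Y \leftrightarrow V), \lnot W):
                \lnot (Y \leftrightarrow V): β-rule — branch into Y, \lnot V  //  \lnot Y, V.
                  branch 2.1.2.2.1 (add Y, \lnot V):
                    × closes — contains both V and \lnot V.
                  branch 2.1.2.2.2 (add \lnot Y, V):
                    ○ open, literals {V=1, W=0, X=0, Y=0}.
      branch 2.2 (add \lnot (\lnot Z \lor ((Y \leftrightarrow V) \leftrightarrow W)), X):
        \lnot (\lnot Z \lor ((Y \leftrightarrow V) \leftrightarrow W)): α-rule — add \lnot \lnot Z, \lnot ((Y \leftrightarrow V) \leftrightarrow W).
        \lnot ((Y \leftrightarrow V) \leftrightarrow W): β-rule — branch into (Y \leftrightarrow V), \lnot W  //  \lnot (Y \leftrightarrow V), W.
          branch 2.2.1 (add (Y \leftrightarrow V), \lnot W):
            (Y \leftrightarrow V): β-rule — branch into Y, V  //  \lnot Y, \lnot V.
              branch 2.2.1.1 (add Y, V):
                ○ open, literals {V=1, W=0, X=1, Y=1, Z=1}.
              branch 2.2.1.2 (add \lnot Y, \lnot V):
                × closes — contains both V and \lnot V.
          branch 2.2.2 (add \lnot (Y \leftrightarrow V), W):
            \lnot (Y \leftrightarrow V): β-rule — branch into Y, \lnot V  //  \lnot Y, V.
              branch 2.2.2.1 (add Y, \lnot V):
                × closes — contains both V and \lnot V.
              branch 2.2.2.2 (add \lnot Y, V):
                ○ open, literals {V=1, W=1, X=1, Y=0, Z=1}.
4 branches closed, 7 open.
Each open branch fixes some atoms; the unmentioned ones are free. Counting distinct full assignments: branch {V=1, Y=1, Z=1} (W, X) contributes 4 new; branch {V=1, X=1, Y=1} (W, Z) contributes 2 new; branch {V=1, X=0, Z=0} (W, Y) contributes 4 new; branch {V=1, W=1, X=0, Y=1} (Z) contributes 0 new; branch {V=1, W=0, X=0, Y=0} (Z) contributes 1 new; branch {V=1, W=0, X=1, Y=1, Z=1} (none free) contributes 0 new; branch {V=1, W=1, X=1, Y=0, Z=1} (none free) contributes 1 new. Total: 12.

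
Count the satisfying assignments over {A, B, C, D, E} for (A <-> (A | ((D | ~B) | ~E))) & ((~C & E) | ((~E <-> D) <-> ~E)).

Initial set: {T ((A <-> (A | ((D | ~B) | ~E))) & ((~C & E) | ((~E <-> D) <-> ~E)))}.
T ((A <-> (A | ((D | ~B) | ~E))) & ((~C & E) | ((~E <-> D) <-> ~E))): α-rule — add T (A <-> (A | ((D | ~B) | ~E))), T ((~C & E) | ((~E <-> D) <-> ~E)).
T (A <-> (A | ((D | ~B) | ~E))): β-rule — branch into T A, T (A | ((D | ~B) | ~E))  //  F A, F (A | ((D | ~B) | ~E)).
  branch 1 (add T A, T (A | ((D | ~B) | ~E))):
    T ((~C & E) | ((~E <-> D) <-> ~E)): β-rule — branch into T (~C & E)  //  T ((~E <-> D) <-> ~E).
      branch 1.1 (add T (~C & E)):
        T (~C & E): α-rule — add T ~C, T E.
        T (A | ((D | ~B) | ~E)): β-rule — branch into T A  //  T ((D | ~B) | ~E).
          branch 1.1.1 (add T A):
            ○ open, literals {A=1, C=0, E=1}.
          branch 1.1.2 (add T ((D | ~B) | ~E)):
            T ((D | ~B) | ~E): β-rule — branch into T (D | ~B)  //  T ~E.
              branch 1.1.2.1 (add T (D | ~B)):
                T (D | ~B): β-rule — branch into T D  //  T ~B.
                  branch 1.1.2.1.1 (add T D):
                    ○ open, literals {A=1, C=0, D=1, E=1}.
                  branch 1.1.2.1.2 (add T ~B):
                    ○ open, literals {A=1, B=0, C=0, E=1}.
              branch 1.1.2.2 (add T ~E):
                × closes — contains both E and ~E.
      branch 1.2 (add T ((~E <-> D) <-> ~E)):
        T (A | ((D | ~B) | ~E)): β-rule — branch into T A  //  T ((D | ~B) | ~E).
          branch 1.2.1 (add T A):
            T ((~E <-> D) <-> ~E): β-rule — branch into T (~E <-> D), T ~E  //  F (~E <-> D), F ~E.
              branch 1.2.1.1 (add T (~E <-> D), T ~E):
                T (~E <-> D): β-rule — branch into T ~E, T D  //  F ~E, F D.
                  branch 1.2.1.1.1 (add T ~E, T D):
                    ○ open, literals {A=1, D=1, E=0}.
                  branch 1.2.1.1.2 (add F ~E, F D):
                    × closes — contains both E and ~E.
              branch 1.2.1.2 (add F (~E <-> D), F ~E):
                F (~E <-> D): β-rule — branch into T ~E, F D  //  F ~E, T D.
                  branch 1.2.1.2.1 (add T ~E, F D):
                    × closes — contains both E and ~E.
                  branch 1.2.1.2.2 (add F ~E, T D):
                    ○ open, literals {A=1, D=1, E=1}.
          branch 1.2.2 (add T ((D | ~B) | ~E)):
            T ((~E <-> D) <-> ~E): β-rule — branch into T (~E <-> D), T ~E  //  F (~E <-> D), F ~E.
              branch 1.2.2.1 (add T (~E <-> D), T ~E):
                T ((D | ~B) | ~E): β-rule — branch into T (D | ~B)  //  T ~E.
                  branch 1.2.2.1.1 (add T (D | ~B)):
                    T (~E <-> D): β-rule — branch into T ~E, T D  //  F ~E, F D.
                      branch 1.2.2.1.1.1 (add T ~E, T D):
                        T (D | ~B): β-rule — branch into T D  //  T ~B.
                          branch 1.2.2.1.1.1.1 (add T D):
                            ○ open, literals {A=1, D=1, E=0}.
                          branch 1.2.2.1.1.1.2 (add T ~B):
                            ○ open, literals {A=1, B=0, D=1, E=0}.
                      branch 1.2.2.1.1.2 (add F ~E, F D):
                        × closes — contains both E and ~E.
                  branch 1.2.2.1.2 (add T ~E):
                    T (~E <-> D): β-rule — branch into T ~E, T D  //  F ~E, F D.
                      branch 1.2.2.1.2.1 (add T ~E, T D):
                        ○ open, literals {A=1, D=1, E=0}.
                      branch 1.2.2.1.2.2 (add F ~E, F D):
                        × closes — contains both E and ~E.
              branch 1.2.2.2 (add F (~E <-> D), F ~E):
                T ((D | ~B) | ~E): β-rule — branch into T (D | ~B)  //  T ~E.
                  branch 1.2.2.2.1 (add T (D | ~B)):
                    F (~E <-> D): β-rule — branch into T ~E, F D  //  F ~E, T D.
                      branch 1.2.2.2.1.1 (add T ~E, F D):
                        × closes — contains both E and ~E.
                      branch 1.2.2.2.1.2 (add F ~E, T D):
                        T (D | ~B): β-rule — branch into T D  //  T ~B.
                          branch 1.2.2.2.1.2.1 (add T D):
                            ○ open, literals {A=1, D=1, E=1}.
                          branch 1.2.2.2.1.2.2 (add T ~B):
                            ○ open, literals {A=1, B=0, D=1, E=1}.
                  branch 1.2.2.2.2 (add T ~E):
                    × closes — contains both E and ~E.
  branch 2 (add F A, F (A | ((D | ~B) | ~E))):
    F (A | ((D | ~B) | ~E)): α-rule — add F A, F ((D | ~B) | ~E).
    F ((D | ~B) | ~E): α-rule — add F (D | ~B), F ~E.
    F (D | ~B): α-rule — add F D, F ~B.
    T ((~C & E) | ((~E <-> D) <-> ~E)): β-rule — branch into T (~C & E)  //  T ((~E <-> D) <-> ~E).
      branch 2.1 (add T (~C & E)):
        T (~C & E): α-rule — add T ~C, T E.
        ○ open, literals {A=0, B=1, C=0, D=0, E=1}.
      branch 2.2 (add T ((~E <-> D) <-> ~E)):
        T ((~E <-> D) <-> ~E): β-rule — branch into T (~E <-> D), T ~E  //  F (~E <-> D), F ~E.
          branch 2.2.1 (add T (~E <-> D), T ~E):
            × closes — contains both E and ~E.
          branch 2.2.2 (add F (~E <-> D), F ~E):
            F (~E <-> D): β-rule — branch into T ~E, F D  //  F ~E, T D.
              branch 2.2.2.1 (add T ~E, F D):
                × closes — contains both E and ~E.
              branch 2.2.2.2 (add F ~E, T D):
                × closes — contains both D and ~D.
10 branches closed, 11 open.
Each open branch fixes some atoms; the unmentioned ones are free. Counting distinct full assignments: branch {A=1, C=0, E=1} (B, D) contributes 4 new; branch {A=1, C=0, D=1, E=1} (B) contributes 0 new; branch {A=1, B=0, C=0, E=1} (D) contributes 0 new; branch {A=1, D=1, E=0} (B, C) contributes 4 new; branch {A=1, D=1, E=1} (B, C) contributes 2 new; branch {A=1, D=1, E=0} (B, C) contributes 0 new; branch {A=1, B=0, D=1, E=0} (C) contributes 0 new; branch {A=1, D=1, E=0} (B, C) contributes 0 new; branch {A=1, D=1, E=1} (B, C) contributes 0 new; branch {A=1, B=0, D=1, E=1} (C) contributes 0 new; branch {A=0, B=1, C=0, D=0, E=1} (none free) contributes 1 new. Total: 11.

11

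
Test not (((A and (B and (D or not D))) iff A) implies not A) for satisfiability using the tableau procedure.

Satisfiable

Initial set: {not (((A and (B and (D or not D))) iff A) implies not A)}.
not (((A and (B and (D or not D))) iff A) implies not A): α-rule — add ((A and (B and (D or not D))) iff A), not not A.
((A and (B and (D or not D))) iff A): β-rule — branch into (A and (B and (D or not D))), A  //  not (A and (B and (D or not D))), not A.
  branch 1 (add (A and (B and (D or not D))), A):
    (A and (B and (D or not D))): α-rule — add A, (B and (D or not D)).
    (B and (D or not D)): α-rule — add B, (D or not D).
    (D or not D): β-rule — branch into D  //  not D.
      branch 1.1 (add D):
        ○ open, literals {A=1, B=1, D=1}.
      branch 1.2 (add not D):
        ○ open, literals {A=1, B=1, D=0}.
  branch 2 (add not (A and (B and (D or not D))), not A):
    × closes — contains both A and not A.
1 branch closed, 2 open.
An open branch gives a satisfying assignment: A=1, B=1, D=1.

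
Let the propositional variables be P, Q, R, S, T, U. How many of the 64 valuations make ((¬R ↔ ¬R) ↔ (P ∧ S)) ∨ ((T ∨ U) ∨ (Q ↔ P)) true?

Initial set: {(((¬R ↔ ¬R) ↔ (P ∧ S)) ∨ ((T ∨ U) ∨ (Q ↔ P)))}.
(((¬R ↔ ¬R) ↔ (P ∧ S)) ∨ ((T ∨ U) ∨ (Q ↔ P))): β-rule — branch into ((¬R ↔ ¬R) ↔ (P ∧ S))  //  ((T ∨ U) ∨ (Q ↔ P)).
  branch 1 (add ((¬R ↔ ¬R) ↔ (P ∧ S))):
    ((¬R ↔ ¬R) ↔ (P ∧ S)): β-rule — branch into (¬R ↔ ¬R), (P ∧ S)  //  ¬(¬R ↔ ¬R), ¬(P ∧ S).
      branch 1.1 (add (¬R ↔ ¬R), (P ∧ S)):
        (P ∧ S): α-rule — add P, S.
        (¬R ↔ ¬R): β-rule — branch into ¬R, ¬R  //  ¬¬R, ¬¬R.
          branch 1.1.1 (add ¬R, ¬R):
            ○ open, literals {P=1, R=0, S=1}.
          branch 1.1.2 (add ¬¬R, ¬¬R):
            ○ open, literals {P=1, R=1, S=1}.
      branch 1.2 (add ¬(¬R ↔ ¬R), ¬(P ∧ S)):
        ¬(¬R ↔ ¬R): β-rule — branch into ¬R, ¬¬R  //  ¬¬R, ¬R.
          branch 1.2.1 (add ¬R, ¬¬R):
            × closes — contains both R and ¬R.
          branch 1.2.2 (add ¬¬R, ¬R):
            × closes — contains both R and ¬R.
  branch 2 (add ((T ∨ U) ∨ (Q ↔ P))):
    ((T ∨ U) ∨ (Q ↔ P)): β-rule — branch into (T ∨ U)  //  (Q ↔ P).
      branch 2.1 (add (T ∨ U)):
        (T ∨ U): β-rule — branch into T  //  U.
          branch 2.1.1 (add T):
            ○ open, literals {T=1}.
          branch 2.1.2 (add U):
            ○ open, literals {U=1}.
      branch 2.2 (add (Q ↔ P)):
        (Q ↔ P): β-rule — branch into Q, P  //  ¬Q, ¬P.
          branch 2.2.1 (add Q, P):
            ○ open, literals {P=1, Q=1}.
          branch 2.2.2 (add ¬Q, ¬P):
            ○ open, literals {P=0, Q=0}.
2 branches closed, 6 open.
Each open branch fixes some atoms; the unmentioned ones are free. Counting distinct full assignments: branch {P=1, R=0, S=1} (Q, T, U) contributes 8 new; branch {P=1, R=1, S=1} (Q, T, U) contributes 8 new; branch {T=1} (P, Q, R, S, U) contributes 24 new; branch {U=1} (P, Q, R, S, T) contributes 12 new; branch {P=1, Q=1} (R, S, T, U) contributes 2 new; branch {P=0, Q=0} (R, S, T, U) contributes 4 new. Total: 58.

58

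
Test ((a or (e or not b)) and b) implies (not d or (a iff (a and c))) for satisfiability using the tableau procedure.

Initial set: {(((a or (e or not b)) and b) implies (not d or (a iff (a and c))))}.
(((a or (e or not b)) and b) implies (not d or (a iff (a and c)))): β-rule — branch into not ((a or (e or not b)) and b)  //  (not d or (a iff (a and c))).
  branch 1 (add not ((a or (e or not b)) and b)):
    not ((a or (e or not b)) and b): β-rule — branch into not (a or (e or not b))  //  not b.
      branch 1.1 (add not (a or (e or not b))):
        not (a or (e or not b)): α-rule — add not a, not (e or not b).
        not (e or not b): α-rule — add not e, not not b.
        ○ open, literals {a=F, b=T, e=F}.
      branch 1.2 (add not b):
        ○ open, literals {b=F}.
  branch 2 (add (not d or (a iff (a and c)))):
    (not d or (a iff (a and c))): β-rule — branch into not d  //  (a iff (a and c)).
      branch 2.1 (add not d):
        ○ open, literals {d=F}.
      branch 2.2 (add (a iff (a and c))):
        (a iff (a and c)): β-rule — branch into a, (a and c)  //  not a, not (a and c).
          branch 2.2.1 (add a, (a and c)):
            (a and c): α-rule — add a, c.
            ○ open, literals {a=T, c=T}.
          branch 2.2.2 (add not a, not (a and c)):
            not (a and c): β-rule — branch into not a  //  not c.
              branch 2.2.2.1 (add not a):
                ○ open, literals {a=F}.
              branch 2.2.2.2 (add not c):
                ○ open, literals {a=F, c=F}.
0 branches closed, 6 open.
An open branch gives a satisfying assignment: a=F, b=T, e=F.

Satisfiable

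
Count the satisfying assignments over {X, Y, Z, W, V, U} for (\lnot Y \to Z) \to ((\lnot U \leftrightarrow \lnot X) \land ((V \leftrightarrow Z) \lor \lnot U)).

34

Initial set: {((\lnot Y \to Z) \to ((\lnot U \leftrightarrow \lnot X) \land ((V \leftrightarrow Z) \lor \lnot U)))}.
((\lnot Y \to Z) \to ((\lnot U \leftrightarrow \lnot X) \land ((V \leftrightarrow Z) \lor \lnot U))): β-rule — branch into \lnot (\lnot Y \to Z)  //  ((\lnot U \leftrightarrow \lnot X) \land ((V \leftrightarrow Z) \lor \lnot U)).
  branch 1 (add \lnot (\lnot Y \to Z)):
    \lnot (\lnot Y \to Z): α-rule — add \lnot Y, \lnot Z.
    ○ open, literals {Y=F, Z=F}.
  branch 2 (add ((\lnot U \leftrightarrow \lnot X) \land ((V \leftrightarrow Z) \lor \lnot U))):
    ((\lnot U \leftrightarrow \lnot X) \land ((V \leftrightarrow Z) \lor \lnot U)): α-rule — add (\lnot U \leftrightarrow \lnot X), ((V \leftrightarrow Z) \lor \lnot U).
    (\lnot U \leftrightarrow \lnot X): β-rule — branch into \lnot U, \lnot X  //  \lnot \lnot U, \lnot \lnot X.
      branch 2.1 (add \lnot U, \lnot X):
        ((V \leftrightarrow Z) \lor \lnot U): β-rule — branch into (V \leftrightarrow Z)  //  \lnot U.
          branch 2.1.1 (add (V \leftrightarrow Z)):
            (V \leftrightarrow Z): β-rule — branch into V, Z  //  \lnot V, \lnot Z.
              branch 2.1.1.1 (add V, Z):
                ○ open, literals {U=F, V=T, X=F, Z=T}.
              branch 2.1.1.2 (add \lnot V, \lnot Z):
                ○ open, literals {U=F, V=F, X=F, Z=F}.
          branch 2.1.2 (add \lnot U):
            ○ open, literals {U=F, X=F}.
      branch 2.2 (add \lnot \lnot U, \lnot \lnot X):
        ((V \leftrightarrow Z) \lor \lnot U): β-rule — branch into (V \leftrightarrow Z)  //  \lnot U.
          branch 2.2.1 (add (V \leftrightarrow Z)):
            (V \leftrightarrow Z): β-rule — branch into V, Z  //  \lnot V, \lnot Z.
              branch 2.2.1.1 (add V, Z):
                ○ open, literals {U=T, V=T, X=T, Z=T}.
              branch 2.2.1.2 (add \lnot V, \lnot Z):
                ○ open, literals {U=T, V=F, X=T, Z=F}.
          branch 2.2.2 (add \lnot U):
            × closes — contains both U and \lnot U.
1 branch closed, 6 open.
Each open branch fixes some atoms; the unmentioned ones are free. Counting distinct full assignments: branch {Y=F, Z=F} (X, W, V, U) contributes 16 new; branch {U=F, V=T, X=F, Z=T} (Y, W) contributes 4 new; branch {U=F, V=F, X=F, Z=F} (Y, W) contributes 2 new; branch {U=F, X=F} (Y, Z, W, V) contributes 6 new; branch {U=T, V=T, X=T, Z=T} (Y, W) contributes 4 new; branch {U=T, V=F, X=T, Z=F} (Y, W) contributes 2 new. Total: 34.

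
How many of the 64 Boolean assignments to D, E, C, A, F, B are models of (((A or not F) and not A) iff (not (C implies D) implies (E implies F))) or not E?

Initial set: {((((A or not F) and not A) iff (not (C implies D) implies (E implies F))) or not E)}.
((((A or not F) and not A) iff (not (C implies D) implies (E implies F))) or not E): β-rule — branch into (((A or not F) and not A) iff (not (C implies D) implies (E implies F)))  //  not E.
  branch 1 (add (((A or not F) and not A) iff (not (C implies D) implies (E implies F)))):
    (((A or not F) and not A) iff (not (C implies D) implies (E implies F))): β-rule — branch into ((A or not F) and not A), (not (C implies D) implies (E implies F))  //  not ((A or not F) and not A), not (not (C implies D) implies (E implies F)).
      branch 1.1 (add ((A or not F) and not A), (not (C implies D) implies (E implies F))):
        ((A or not F) and not A): α-rule — add (A or not F), not A.
        (not (C implies D) implies (E implies F)): β-rule — branch into not not (C implies D)  //  (E implies F).
          branch 1.1.1 (add not not (C implies D)):
            (A or not F): β-rule — branch into A  //  not F.
              branch 1.1.1.1 (add A):
                × closes — contains both A and not A.
              branch 1.1.1.2 (add not F):
                not not (C implies D): β-rule — branch into not C  //  D.
                  branch 1.1.1.2.1 (add not C):
                    ○ open, literals {A=false, C=false, F=false}.
                  branch 1.1.1.2.2 (add D):
                    ○ open, literals {A=false, D=true, F=false}.
          branch 1.1.2 (add (E implies F)):
            (A or not F): β-rule — branch into A  //  not F.
              branch 1.1.2.1 (add A):
                × closes — contains both A and not A.
              branch 1.1.2.2 (add not F):
                (E implies F): β-rule — branch into not E  //  F.
                  branch 1.1.2.2.1 (add not E):
                    ○ open, literals {A=false, E=false, F=false}.
                  branch 1.1.2.2.2 (add F):
                    × closes — contains both F and not F.
      branch 1.2 (add not ((A or not F) and not A), not (not (C implies D) implies (E implies F))):
        not (not (C implies D) implies (E implies F)): α-rule — add not (C implies D), not (E implies F).
        not (C implies D): α-rule — add C, not D.
        not (E implies F): α-rule — add E, not F.
        not ((A or not F) and not A): β-rule — branch into not (A or not F)  //  not not A.
          branch 1.2.1 (add not (A or not F)):
            not (A or not F): α-rule — add not A, not not F.
            × closes — contains both F and not F.
          branch 1.2.2 (add not not A):
            ○ open, literals {A=true, C=true, D=false, E=true, F=false}.
  branch 2 (add not E):
    ○ open, literals {E=false}.
4 branches closed, 5 open.
Each open branch fixes some atoms; the unmentioned ones are free. Counting distinct full assignments: branch {A=false, C=false, F=false} (D, E, B) contributes 8 new; branch {A=false, D=true, F=false} (E, C, B) contributes 4 new; branch {A=false, E=false, F=false} (D, C, B) contributes 2 new; branch {A=true, C=true, D=false, E=true, F=false} (B) contributes 2 new; branch {E=false} (D, C, A, F, B) contributes 24 new. Total: 40.

40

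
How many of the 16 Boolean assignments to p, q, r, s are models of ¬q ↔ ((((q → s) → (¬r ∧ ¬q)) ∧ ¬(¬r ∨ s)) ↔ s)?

Initial set: {(¬q ↔ ((((q → s) → (¬r ∧ ¬q)) ∧ ¬(¬r ∨ s)) ↔ s))}.
(¬q ↔ ((((q → s) → (¬r ∧ ¬q)) ∧ ¬(¬r ∨ s)) ↔ s)): β-rule — branch into ¬q, ((((q → s) → (¬r ∧ ¬q)) ∧ ¬(¬r ∨ s)) ↔ s)  //  ¬¬q, ¬((((q → s) → (¬r ∧ ¬q)) ∧ ¬(¬r ∨ s)) ↔ s).
  branch 1 (add ¬q, ((((q → s) → (¬r ∧ ¬q)) ∧ ¬(¬r ∨ s)) ↔ s)):
    ((((q → s) → (¬r ∧ ¬q)) ∧ ¬(¬r ∨ s)) ↔ s): β-rule — branch into (((q → s) → (¬r ∧ ¬q)) ∧ ¬(¬r ∨ s)), s  //  ¬(((q → s) → (¬r ∧ ¬q)) ∧ ¬(¬r ∨ s)), ¬s.
      branch 1.1 (add (((q → s) → (¬r ∧ ¬q)) ∧ ¬(¬r ∨ s)), s):
        (((q → s) → (¬r ∧ ¬q)) ∧ ¬(¬r ∨ s)): α-rule — add ((q → s) → (¬r ∧ ¬q)), ¬(¬r ∨ s).
        ¬(¬r ∨ s): α-rule — add ¬¬r, ¬s.
        × closes — contains both s and ¬s.
      branch 1.2 (add ¬(((q → s) → (¬r ∧ ¬q)) ∧ ¬(¬r ∨ s)), ¬s):
        ¬(((q → s) → (¬r ∧ ¬q)) ∧ ¬(¬r ∨ s)): β-rule — branch into ¬((q → s) → (¬r ∧ ¬q))  //  ¬¬(¬r ∨ s).
          branch 1.2.1 (add ¬((q → s) → (¬r ∧ ¬q))):
            ¬((q → s) → (¬r ∧ ¬q)): α-rule — add (q → s), ¬(¬r ∧ ¬q).
            (q → s): β-rule — branch into ¬q  //  s.
              branch 1.2.1.1 (add ¬q):
                ¬(¬r ∧ ¬q): β-rule — branch into ¬¬r  //  ¬¬q.
                  branch 1.2.1.1.1 (add ¬¬r):
                    ○ open, literals {q=F, r=T, s=F}.
                  branch 1.2.1.1.2 (add ¬¬q):
                    × closes — contains both q and ¬q.
              branch 1.2.1.2 (add s):
                × closes — contains both s and ¬s.
          branch 1.2.2 (add ¬¬(¬r ∨ s)):
            ¬¬(¬r ∨ s): β-rule — branch into ¬r  //  s.
              branch 1.2.2.1 (add ¬r):
                ○ open, literals {q=F, r=F, s=F}.
              branch 1.2.2.2 (add s):
                × closes — contains both s and ¬s.
  branch 2 (add ¬¬q, ¬((((q → s) → (¬r ∧ ¬q)) ∧ ¬(¬r ∨ s)) ↔ s)):
    ¬((((q → s) → (¬r ∧ ¬q)) ∧ ¬(¬r ∨ s)) ↔ s): β-rule — branch into (((q → s) → (¬r ∧ ¬q)) ∧ ¬(¬r ∨ s)), ¬s  //  ¬(((q → s) → (¬r ∧ ¬q)) ∧ ¬(¬r ∨ s)), s.
      branch 2.1 (add (((q → s) → (¬r ∧ ¬q)) ∧ ¬(¬r ∨ s)), ¬s):
        (((q → s) → (¬r ∧ ¬q)) ∧ ¬(¬r ∨ s)): α-rule — add ((q → s) → (¬r ∧ ¬q)), ¬(¬r ∨ s).
        ¬(¬r ∨ s): α-rule — add ¬¬r, ¬s.
        ((q → s) → (¬r ∧ ¬q)): β-rule — branch into ¬(q → s)  //  (¬r ∧ ¬q).
          branch 2.1.1 (add ¬(q → s)):
            ¬(q → s): α-rule — add q, ¬s.
            ○ open, literals {q=T, r=T, s=F}.
          branch 2.1.2 (add (¬r ∧ ¬q)):
            (¬r ∧ ¬q): α-rule — add ¬r, ¬q.
            × closes — contains both r and ¬r.
      branch 2.2 (add ¬(((q → s) → (¬r ∧ ¬q)) ∧ ¬(¬r ∨ s)), s):
        ¬(((q → s) → (¬r ∧ ¬q)) ∧ ¬(¬r ∨ s)): β-rule — branch into ¬((q → s) → (¬r ∧ ¬q))  //  ¬¬(¬r ∨ s).
          branch 2.2.1 (add ¬((q → s) → (¬r ∧ ¬q))):
            ¬((q → s) → (¬r ∧ ¬q)): α-rule — add (q → s), ¬(¬r ∧ ¬q).
            (q → s): β-rule — branch into ¬q  //  s.
              branch 2.2.1.1 (add ¬q):
                × closes — contains both q and ¬q.
              branch 2.2.1.2 (add s):
                ¬(¬r ∧ ¬q): β-rule — branch into ¬¬r  //  ¬¬q.
                  branch 2.2.1.2.1 (add ¬¬r):
                    ○ open, literals {q=T, r=T, s=T}.
                  branch 2.2.1.2.2 (add ¬¬q):
                    ○ open, literals {q=T, s=T}.
          branch 2.2.2 (add ¬¬(¬r ∨ s)):
            ¬¬(¬r ∨ s): β-rule — branch into ¬r  //  s.
              branch 2.2.2.1 (add ¬r):
                ○ open, literals {q=T, r=F, s=T}.
              branch 2.2.2.2 (add s):
                ○ open, literals {q=T, s=T}.
6 branches closed, 7 open.
Each open branch fixes some atoms; the unmentioned ones are free. Counting distinct full assignments: branch {q=F, r=T, s=F} (p) contributes 2 new; branch {q=F, r=F, s=F} (p) contributes 2 new; branch {q=T, r=T, s=F} (p) contributes 2 new; branch {q=T, r=T, s=T} (p) contributes 2 new; branch {q=T, s=T} (p, r) contributes 2 new; branch {q=T, r=F, s=T} (p) contributes 0 new; branch {q=T, s=T} (p, r) contributes 0 new. Total: 10.

10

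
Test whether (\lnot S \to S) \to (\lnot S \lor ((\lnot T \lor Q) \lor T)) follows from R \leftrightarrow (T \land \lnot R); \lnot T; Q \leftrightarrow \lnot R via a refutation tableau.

Yes

Initial set: {T (R \leftrightarrow (T \land \lnot R)); T \lnot T; T (Q \leftrightarrow \lnot R); F ((\lnot S \to S) \to (\lnot S \lor ((\lnot T \lor Q) \lor T)))}.
F ((\lnot S \to S) \to (\lnot S \lor ((\lnot T \lor Q) \lor T))): α-rule — add T (\lnot S \to S), F (\lnot S \lor ((\lnot T \lor Q) \lor T)).
F (\lnot S \lor ((\lnot T \lor Q) \lor T)): α-rule — add F \lnot S, F ((\lnot T \lor Q) \lor T).
F ((\lnot T \lor Q) \lor T): α-rule — add F (\lnot T \lor Q), F T.
F (\lnot T \lor Q): α-rule — add F \lnot T, F Q.
× closes — contains both T and \lnot T.
All 1 branch closes.
Every branch closed, so the premises entail the conclusion.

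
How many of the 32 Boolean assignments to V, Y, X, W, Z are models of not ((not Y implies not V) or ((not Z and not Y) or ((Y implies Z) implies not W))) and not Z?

Initial set: {(not ((not Y implies not V) or ((not Z and not Y) or ((Y implies Z) implies not W))) and not Z)}.
(not ((not Y implies not V) or ((not Z and not Y) or ((Y implies Z) implies not W))) and not Z): α-rule — add not ((not Y implies not V) or ((not Z and not Y) or ((Y implies Z) implies not W))), not Z.
not ((not Y implies not V) or ((not Z and not Y) or ((Y implies Z) implies not W))): α-rule — add not (not Y implies not V), not ((not Z and not Y) or ((Y implies Z) implies not W)).
not (not Y implies not V): α-rule — add not Y, not not V.
not ((not Z and not Y) or ((Y implies Z) implies not W)): α-rule — add not (not Z and not Y), not ((Y implies Z) implies not W).
not ((Y implies Z) implies not W): α-rule — add (Y implies Z), not not W.
not (not Z and not Y): β-rule — branch into not not Z  //  not not Y.
  branch 1 (add not not Z):
    × closes — contains both Z and not Z.
  branch 2 (add not not Y):
    × closes — contains both Y and not Y.
All 2 branches close.
No open branches: the formula has 0 satisfying assignments.

0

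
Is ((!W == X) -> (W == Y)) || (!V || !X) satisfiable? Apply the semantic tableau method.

Initial set: {(((!W == X) -> (W == Y)) || (!V || !X))}.
(((!W == X) -> (W == Y)) || (!V || !X)): β-rule — branch into ((!W == X) -> (W == Y))  //  (!V || !X).
  branch 1 (add ((!W == X) -> (W == Y))):
    ((!W == X) -> (W == Y)): β-rule — branch into !(!W == X)  //  (W == Y).
      branch 1.1 (add !(!W == X)):
        !(!W == X): β-rule — branch into !W, !X  //  !!W, X.
          branch 1.1.1 (add !W, !X):
            ○ open, literals {W=0, X=0}.
          branch 1.1.2 (add !!W, X):
            ○ open, literals {W=1, X=1}.
      branch 1.2 (add (W == Y)):
        (W == Y): β-rule — branch into W, Y  //  !W, !Y.
          branch 1.2.1 (add W, Y):
            ○ open, literals {W=1, Y=1}.
          branch 1.2.2 (add !W, !Y):
            ○ open, literals {W=0, Y=0}.
  branch 2 (add (!V || !X)):
    (!V || !X): β-rule — branch into !V  //  !X.
      branch 2.1 (add !V):
        ○ open, literals {V=0}.
      branch 2.2 (add !X):
        ○ open, literals {X=0}.
0 branches closed, 6 open.
An open branch gives a satisfying assignment: W=0, X=0.

Satisfiable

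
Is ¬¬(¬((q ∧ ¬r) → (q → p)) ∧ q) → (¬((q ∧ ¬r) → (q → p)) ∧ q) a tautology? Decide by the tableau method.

Valid

Assume the negation and expand:
Initial set: {F (¬¬(¬((q ∧ ¬r) → (q → p)) ∧ q) → (¬((q ∧ ¬r) → (q → p)) ∧ q))}.
F (¬¬(¬((q ∧ ¬r) → (q → p)) ∧ q) → (¬((q ∧ ¬r) → (q → p)) ∧ q)): α-rule — add T ¬¬(¬((q ∧ ¬r) → (q → p)) ∧ q), F (¬((q ∧ ¬r) → (q → p)) ∧ q).
T ¬¬(¬((q ∧ ¬r) → (q → p)) ∧ q): drop double negation, giving T (¬((q ∧ ¬r) → (q → p)) ∧ q).
T (¬((q ∧ ¬r) → (q → p)) ∧ q): α-rule — add T ¬((q ∧ ¬r) → (q → p)), T q.
T ¬((q ∧ ¬r) → (q → p)): α-rule — add T (q ∧ ¬r), F (q → p).
T (q ∧ ¬r): α-rule — add T q, T ¬r.
F (q → p): α-rule — add T q, F p.
F (¬((q ∧ ¬r) → (q → p)) ∧ q): β-rule — branch into F ¬((q ∧ ¬r) → (q → p))  //  F q.
  branch 1 (add F ¬((q ∧ ¬r) → (q → p))):
    F ¬((q ∧ ¬r) → (q → p)): β-rule — branch into F (q ∧ ¬r)  //  T (q → p).
      branch 1.1 (add F (q ∧ ¬r)):
        F (q ∧ ¬r): β-rule — branch into F q  //  F ¬r.
          branch 1.1.1 (add F q):
            × closes — contains both q and ¬q.
          branch 1.1.2 (add F ¬r):
            × closes — contains both r and ¬r.
      branch 1.2 (add T (q → p)):
        T (q → p): β-rule — branch into F q  //  T p.
          branch 1.2.1 (add F q):
            × closes — contains both q and ¬q.
          branch 1.2.2 (add T p):
            × closes — contains both p and ¬p.
  branch 2 (add F q):
    × closes — contains both q and ¬q.
All 5 branches close.
Every branch closed, so the negation is unsatisfiable and the formula is valid.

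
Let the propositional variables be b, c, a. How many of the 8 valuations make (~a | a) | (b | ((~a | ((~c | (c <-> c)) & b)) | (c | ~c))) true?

8

Initial set: {((~a | a) | (b | ((~a | ((~c | (c <-> c)) & b)) | (c | ~c))))}.
((~a | a) | (b | ((~a | ((~c | (c <-> c)) & b)) | (c | ~c)))): β-rule — branch into (~a | a)  //  (b | ((~a | ((~c | (c <-> c)) & b)) | (c | ~c))).
  branch 1 (add (~a | a)):
    (~a | a): β-rule — branch into ~a  //  a.
      branch 1.1 (add ~a):
        ○ open, literals {a=F}.
      branch 1.2 (add a):
        ○ open, literals {a=T}.
  branch 2 (add (b | ((~a | ((~c | (c <-> c)) & b)) | (c | ~c)))):
    (b | ((~a | ((~c | (c <-> c)) & b)) | (c | ~c))): β-rule — branch into b  //  ((~a | ((~c | (c <-> c)) & b)) | (c | ~c)).
      branch 2.1 (add b):
        ○ open, literals {b=T}.
      branch 2.2 (add ((~a | ((~c | (c <-> c)) & b)) | (c | ~c))):
        ((~a | ((~c | (c <-> c)) & b)) | (c | ~c)): β-rule — branch into (~a | ((~c | (c <-> c)) & b))  //  (c | ~c).
          branch 2.2.1 (add (~a | ((~c | (c <-> c)) & b))):
            (~a | ((~c | (c <-> c)) & b)): β-rule — branch into ~a  //  ((~c | (c <-> c)) & b).
              branch 2.2.1.1 (add ~a):
                ○ open, literals {a=F}.
              branch 2.2.1.2 (add ((~c | (c <-> c)) & b)):
                ((~c | (c <-> c)) & b): α-rule — add (~c | (c <-> c)), b.
                (~c | (c <-> c)): β-rule — branch into ~c  //  (c <-> c).
                  branch 2.2.1.2.1 (add ~c):
                    ○ open, literals {b=T, c=F}.
                  branch 2.2.1.2.2 (add (c <-> c)):
                    (c <-> c): β-rule — branch into c, c  //  ~c, ~c.
                      branch 2.2.1.2.2.1 (add c, c):
                        ○ open, literals {b=T, c=T}.
                      branch 2.2.1.2.2.2 (add ~c, ~c):
                        ○ open, literals {b=T, c=F}.
          branch 2.2.2 (add (c | ~c)):
            (c | ~c): β-rule — branch into c  //  ~c.
              branch 2.2.2.1 (add c):
                ○ open, literals {c=T}.
              branch 2.2.2.2 (add ~c):
                ○ open, literals {c=F}.
0 branches closed, 9 open.
Each open branch fixes some atoms; the unmentioned ones are free. Counting distinct full assignments: branch {a=F} (b, c) contributes 4 new; branch {a=T} (b, c) contributes 4 new; branch {b=T} (c, a) contributes 0 new; branch {a=F} (b, c) contributes 0 new; branch {b=T, c=F} (a) contributes 0 new; branch {b=T, c=T} (a) contributes 0 new; branch {b=T, c=F} (a) contributes 0 new; branch {c=T} (b, a) contributes 0 new; branch {c=F} (b, a) contributes 0 new. Total: 8.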